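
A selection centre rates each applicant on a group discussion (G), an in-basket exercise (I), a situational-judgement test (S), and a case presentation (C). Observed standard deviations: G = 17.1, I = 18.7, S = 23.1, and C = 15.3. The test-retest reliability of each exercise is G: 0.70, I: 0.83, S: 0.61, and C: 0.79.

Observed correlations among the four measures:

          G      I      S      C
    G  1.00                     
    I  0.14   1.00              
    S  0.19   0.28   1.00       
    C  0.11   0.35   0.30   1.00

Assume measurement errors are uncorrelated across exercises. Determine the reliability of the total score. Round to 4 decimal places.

Var(G+I+S+C) = 17.1² + 18.7² + 23.1² + 15.3² + 2·[17.1·18.7·0.14 + 17.1·23.1·0.19 + 17.1·15.3·0.11 + 18.7·23.1·0.28 + 18.7·15.3·0.35 + 23.1·15.3·0.30] = 1409.8 + 951.436 = 2361.24.
With uncorrelated errors the cross-covariances are all true-score covariance, so they carry over unchanged; only the diagonal terms shrink to ρᵢσᵢ².
True-score variance = [17.1²·0.70 + 18.7²·0.83 + 23.1²·0.61 + 15.3²·0.79] + 951.436 = 1005.36 + 951.436 = 1956.8.
Reliability = 1956.8 / 2361.24 = 0.8287.

0.8287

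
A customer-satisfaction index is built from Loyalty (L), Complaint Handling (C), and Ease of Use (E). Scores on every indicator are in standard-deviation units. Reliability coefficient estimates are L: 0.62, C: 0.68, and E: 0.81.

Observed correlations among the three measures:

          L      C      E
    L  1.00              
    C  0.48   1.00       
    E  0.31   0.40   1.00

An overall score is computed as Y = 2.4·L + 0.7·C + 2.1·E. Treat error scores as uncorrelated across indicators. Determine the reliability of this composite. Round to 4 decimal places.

Var(Y) = 2.4² + 0.7² + 2.1² + 2·[1.68·0.48 + 5.04·0.31 + 1.47·0.40] = 10.66 + 5.9136 = 16.5736.
Under uncorrelated errors the observed covariances equal the true-score covariances, so only the own-variance terms attenuate.
True-score variance = [2.4²·0.62 + 0.7²·0.68 + 2.1²·0.81] + 5.9136 = 7.4765 + 5.9136 = 13.3901.
Reliability = 13.3901 / 16.5736 = 0.8079.

0.8079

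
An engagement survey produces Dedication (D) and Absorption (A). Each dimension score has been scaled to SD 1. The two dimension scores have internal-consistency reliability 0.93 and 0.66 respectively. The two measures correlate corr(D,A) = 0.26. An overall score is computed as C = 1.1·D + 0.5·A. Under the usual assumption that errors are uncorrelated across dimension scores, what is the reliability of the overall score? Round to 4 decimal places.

0.9028

Var(C) = 1.1² + 0.5² + 2·[0.55·0.26] = 1.46 + 0.286 = 1.746.
Because errors are independent across components, Cov(Tᵢ,Tⱼ) = Cov(Xᵢ,Xⱼ); the off-diagonal part of the true-score variance is the same as above.
True-score variance = [1.1²·0.93 + 0.5²·0.66] + 0.286 = 1.2903 + 0.286 = 1.5763.
Reliability = 1.5763 / 1.746 = 0.9028.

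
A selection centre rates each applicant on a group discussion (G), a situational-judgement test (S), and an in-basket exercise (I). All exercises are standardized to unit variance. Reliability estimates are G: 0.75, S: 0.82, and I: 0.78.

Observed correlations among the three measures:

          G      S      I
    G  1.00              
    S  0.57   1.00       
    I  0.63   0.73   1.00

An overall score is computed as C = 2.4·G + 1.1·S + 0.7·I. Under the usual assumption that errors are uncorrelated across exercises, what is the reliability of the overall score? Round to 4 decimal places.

Var(C) = 2.4² + 1.1² + 0.7² + 2·[2.64·0.57 + 1.68·0.63 + 0.77·0.73] = 7.46 + 6.2506 = 13.7106.
With uncorrelated errors the cross-covariances are all true-score covariance, so they carry over unchanged; only the diagonal terms shrink to ρᵢσᵢ².
True-score variance = [2.4²·0.75 + 1.1²·0.82 + 0.7²·0.78] + 6.2506 = 5.6944 + 6.2506 = 11.945.
Reliability = 11.945 / 13.7106 = 0.8712.

0.8712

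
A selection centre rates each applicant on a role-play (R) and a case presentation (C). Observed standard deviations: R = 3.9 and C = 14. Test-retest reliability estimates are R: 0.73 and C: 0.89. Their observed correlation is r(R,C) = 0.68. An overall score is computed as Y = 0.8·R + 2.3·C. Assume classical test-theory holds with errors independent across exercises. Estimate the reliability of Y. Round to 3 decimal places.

0.901

Var(Y) = 0.8²·3.9² + 2.3²·14² + 2·[1.84·3.9·14·0.68] = 1046.57 + 136.631 = 1183.21.
With uncorrelated errors the cross-covariances are all true-score covariance, so they carry over unchanged; only the diagonal terms shrink to ρᵢσᵢ².
True-score variance = [0.8²·3.9²·0.73 + 2.3²·14²·0.89] + 136.631 = 929.894 + 136.631 = 1066.52.
Reliability = 1066.52 / 1183.21 = 0.901.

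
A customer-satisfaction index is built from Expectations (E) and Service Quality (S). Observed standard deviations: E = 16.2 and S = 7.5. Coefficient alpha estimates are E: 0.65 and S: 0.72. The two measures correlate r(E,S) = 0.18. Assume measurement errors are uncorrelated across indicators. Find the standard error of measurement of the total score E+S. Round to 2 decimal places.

10.37

Var(total) = 318.69 + 43.74 = 362.43.
True-score variance = 211.086 + 43.74 = 254.826, so reliability = 0.7031.
Error variance = 362.43 − 254.826 = 107.604; SEM = √107.604 = 10.37.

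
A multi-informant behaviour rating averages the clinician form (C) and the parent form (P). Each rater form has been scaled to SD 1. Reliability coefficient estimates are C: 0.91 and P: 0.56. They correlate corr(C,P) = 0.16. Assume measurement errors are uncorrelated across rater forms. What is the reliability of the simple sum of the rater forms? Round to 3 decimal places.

Var(C+P) = 2 + 2·[0.16] = 2 + 0.32 = 2.32.
Under uncorrelated errors the observed covariances equal the true-score covariances, so only the own-variance terms attenuate.
True-score variance = [0.91 + 0.56] + 0.32 = 1.47 + 0.32 = 1.79.
Reliability = 1.79 / 2.32 = 0.772.

0.772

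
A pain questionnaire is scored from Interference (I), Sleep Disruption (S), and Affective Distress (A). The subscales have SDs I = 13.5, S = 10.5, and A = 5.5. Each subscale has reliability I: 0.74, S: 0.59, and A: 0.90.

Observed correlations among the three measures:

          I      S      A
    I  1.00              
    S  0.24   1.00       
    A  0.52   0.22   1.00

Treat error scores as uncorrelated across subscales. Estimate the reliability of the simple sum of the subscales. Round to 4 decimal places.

0.8062

Var(I+S+A) = 13.5² + 10.5² + 5.5² + 2·[13.5·10.5·0.24 + 13.5·5.5·0.52 + 10.5·5.5·0.22] = 322.75 + 170.67 = 493.42.
With uncorrelated errors the cross-covariances are all true-score covariance, so they carry over unchanged; only the diagonal terms shrink to ρᵢσᵢ².
True-score variance = [13.5²·0.74 + 10.5²·0.59 + 5.5²·0.90] + 170.67 = 227.138 + 170.67 = 397.808.
Reliability = 397.808 / 493.42 = 0.8062.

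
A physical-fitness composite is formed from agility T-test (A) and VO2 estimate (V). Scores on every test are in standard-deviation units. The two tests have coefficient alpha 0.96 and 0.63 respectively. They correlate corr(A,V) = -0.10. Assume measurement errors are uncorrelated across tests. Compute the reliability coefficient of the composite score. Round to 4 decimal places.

Var(A+V) = 2 + 2·[(-0.10)] = 2 − 0.2 = 1.8.
Under uncorrelated errors the observed covariances equal the true-score covariances, so only the own-variance terms attenuate.
True-score variance = [0.96 + 0.63] − 0.2 = 1.59 − 0.2 = 1.39.
Reliability = 1.39 / 1.8 = 0.7722.

0.7722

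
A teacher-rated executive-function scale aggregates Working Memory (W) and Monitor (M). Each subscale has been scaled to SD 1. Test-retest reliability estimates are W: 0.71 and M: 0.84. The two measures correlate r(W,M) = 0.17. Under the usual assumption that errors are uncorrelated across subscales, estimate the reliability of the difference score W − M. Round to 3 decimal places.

0.729

Var(W−M) = 1 + 1 − 2·0.17 = 2 − 0.34 = 1.66.
Under uncorrelated errors the observed covariances equal the true-score covariances, so only the own-variance terms attenuate.
True-score variance = [0.71 + 0.84] − 0.34 = 1.55 − 0.34 = 1.21.
Reliability = 1.21 / 1.66 = 0.729.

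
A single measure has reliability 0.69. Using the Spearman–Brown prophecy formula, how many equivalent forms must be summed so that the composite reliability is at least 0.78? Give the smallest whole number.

2

k ≥ ρ*(1−ρ₁)/(ρ₁(1−ρ*)) = 0.78·0.31 / (0.69·0.22) = 1.593.
Smallest integer k = 2.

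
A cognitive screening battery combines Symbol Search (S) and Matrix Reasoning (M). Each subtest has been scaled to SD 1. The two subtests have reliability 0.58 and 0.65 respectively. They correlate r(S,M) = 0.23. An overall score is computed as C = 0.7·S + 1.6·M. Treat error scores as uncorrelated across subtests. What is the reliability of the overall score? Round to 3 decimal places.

Var(C) = 0.7² + 1.6² + 2·[1.12·0.23] = 3.05 + 0.5152 = 3.5652.
With uncorrelated errors the cross-covariances are all true-score covariance, so they carry over unchanged; only the diagonal terms shrink to ρᵢσᵢ².
True-score variance = [0.7²·0.58 + 1.6²·0.65] + 0.5152 = 1.9482 + 0.5152 = 2.4634.
Reliability = 2.4634 / 3.5652 = 0.691.

0.691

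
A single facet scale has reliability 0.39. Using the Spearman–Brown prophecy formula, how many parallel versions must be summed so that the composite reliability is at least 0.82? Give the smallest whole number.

k ≥ ρ*(1−ρ₁)/(ρ₁(1−ρ*)) = 0.82·0.61 / (0.39·0.18) = 7.125.
Smallest integer k = 8.

8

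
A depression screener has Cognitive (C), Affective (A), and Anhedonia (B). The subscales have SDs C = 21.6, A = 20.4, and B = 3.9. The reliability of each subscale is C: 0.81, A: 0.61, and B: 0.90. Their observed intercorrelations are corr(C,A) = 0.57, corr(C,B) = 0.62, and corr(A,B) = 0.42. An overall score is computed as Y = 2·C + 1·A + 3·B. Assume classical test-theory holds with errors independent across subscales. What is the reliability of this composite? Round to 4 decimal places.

0.8752

Var(Y) = 2²·21.6² + 20.4² + 3²·3.9² + 2·[2·21.6·20.4·0.57 + 6·21.6·3.9·0.62 + 3·20.4·3.9·0.42] = 2419.29 + 1831.9 = 4251.19.
Because errors are independent across components, Cov(Tᵢ,Tⱼ) = Cov(Xᵢ,Xⱼ); the off-diagonal part of the true-score variance is the same as above.
True-score variance = [2²·21.6²·0.81 + 20.4²·0.61 + 3²·3.9²·0.90] + 1831.9 = 1888.71 + 1831.9 = 3720.61.
Reliability = 3720.61 / 4251.19 = 0.8752.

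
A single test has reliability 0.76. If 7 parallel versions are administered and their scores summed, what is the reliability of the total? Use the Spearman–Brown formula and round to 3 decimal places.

ρ_k = kρ / (1 + (k−1)ρ) = 7·0.76 / (1 + 6·0.76) = 5.320 / 5.560 = 0.957.

0.957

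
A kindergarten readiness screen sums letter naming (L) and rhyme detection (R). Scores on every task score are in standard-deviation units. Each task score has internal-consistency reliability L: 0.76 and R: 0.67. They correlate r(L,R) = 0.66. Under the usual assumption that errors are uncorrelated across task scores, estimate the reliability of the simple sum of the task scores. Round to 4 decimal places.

0.8283

Var(L+R) = 2 + 2·[0.66] = 2 + 1.32 = 3.32.
Because errors are independent across components, Cov(Tᵢ,Tⱼ) = Cov(Xᵢ,Xⱼ); the off-diagonal part of the true-score variance is the same as above.
True-score variance = [0.76 + 0.67] + 1.32 = 1.43 + 1.32 = 2.75.
Reliability = 2.75 / 3.32 = 0.8283.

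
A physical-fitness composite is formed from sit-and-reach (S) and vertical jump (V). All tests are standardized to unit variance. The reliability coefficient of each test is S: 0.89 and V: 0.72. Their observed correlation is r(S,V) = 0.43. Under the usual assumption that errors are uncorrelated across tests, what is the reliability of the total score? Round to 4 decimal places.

Var(S+V) = 2 + 2·[0.43] = 2 + 0.86 = 2.86.
With uncorrelated errors the cross-covariances are all true-score covariance, so they carry over unchanged; only the diagonal terms shrink to ρᵢσᵢ².
True-score variance = [0.89 + 0.72] + 0.86 = 1.61 + 0.86 = 2.47.
Reliability = 2.47 / 2.86 = 0.8636.

0.8636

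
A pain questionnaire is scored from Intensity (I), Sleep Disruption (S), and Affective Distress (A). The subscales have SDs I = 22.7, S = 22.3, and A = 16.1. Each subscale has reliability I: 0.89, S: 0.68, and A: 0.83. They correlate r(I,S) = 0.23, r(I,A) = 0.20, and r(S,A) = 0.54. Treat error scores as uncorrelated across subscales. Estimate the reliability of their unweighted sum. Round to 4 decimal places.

0.8725

Var(I+S+A) = 22.7² + 22.3² + 16.1² + 2·[22.7·22.3·0.23 + 22.7·16.1·0.20 + 22.3·16.1·0.54] = 1271.79 + 766.797 = 2038.59.
With uncorrelated errors the cross-covariances are all true-score covariance, so they carry over unchanged; only the diagonal terms shrink to ρᵢσᵢ².
True-score variance = [22.7²·0.89 + 22.3²·0.68 + 16.1²·0.83] + 766.797 = 1011.91 + 766.797 = 1778.71.
Reliability = 1778.71 / 2038.59 = 0.8725.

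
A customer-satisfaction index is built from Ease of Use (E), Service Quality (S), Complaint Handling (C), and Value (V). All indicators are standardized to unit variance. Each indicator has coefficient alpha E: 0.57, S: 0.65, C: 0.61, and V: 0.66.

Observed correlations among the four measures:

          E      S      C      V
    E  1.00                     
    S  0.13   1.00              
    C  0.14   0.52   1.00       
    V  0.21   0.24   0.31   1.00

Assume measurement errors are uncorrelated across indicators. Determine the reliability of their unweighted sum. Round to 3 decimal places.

0.787

Var(E+S+C+V) = 4 + 2·[0.13 + 0.14 + 0.21 + 0.52 + 0.24 + 0.31] = 4 + 3.1 = 7.1.
With uncorrelated errors the cross-covariances are all true-score covariance, so they carry over unchanged; only the diagonal terms shrink to ρᵢσᵢ².
True-score variance = [0.57 + 0.65 + 0.61 + 0.66] + 3.1 = 2.49 + 3.1 = 5.59.
Reliability = 5.59 / 7.1 = 0.787.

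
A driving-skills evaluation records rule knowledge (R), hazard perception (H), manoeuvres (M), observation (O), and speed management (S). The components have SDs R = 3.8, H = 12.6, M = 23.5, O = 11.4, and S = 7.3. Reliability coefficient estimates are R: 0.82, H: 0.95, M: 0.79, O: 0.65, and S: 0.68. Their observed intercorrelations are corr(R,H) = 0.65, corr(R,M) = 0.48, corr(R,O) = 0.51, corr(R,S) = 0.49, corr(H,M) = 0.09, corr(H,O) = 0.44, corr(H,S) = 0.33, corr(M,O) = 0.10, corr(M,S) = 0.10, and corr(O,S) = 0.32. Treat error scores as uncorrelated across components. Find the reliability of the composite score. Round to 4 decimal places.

Var(R+H+M+O+S) = 3.8² + 12.6² + 23.5² + 11.4² + 7.3² + 2·[3.8·12.6·0.65 + 3.8·23.5·0.48 + 3.8·11.4·0.51 + 3.8·7.3·0.49 + 12.6·23.5·0.09 + 12.6·11.4·0.44 + 12.6·7.3·0.33 + 23.5·11.4·0.10 + 23.5·7.3·0.10 + 11.4·7.3·0.32] = 908.7 + 600.902 = 1509.6.
Under uncorrelated errors the observed covariances equal the true-score covariances, so only the own-variance terms attenuate.
True-score variance = [3.8²·0.82 + 12.6²·0.95 + 23.5²·0.79 + 11.4²·0.65 + 7.3²·0.68] + 600.902 = 719.652 + 600.902 = 1320.55.
Reliability = 1320.55 / 1509.6 = 0.8748.

0.8748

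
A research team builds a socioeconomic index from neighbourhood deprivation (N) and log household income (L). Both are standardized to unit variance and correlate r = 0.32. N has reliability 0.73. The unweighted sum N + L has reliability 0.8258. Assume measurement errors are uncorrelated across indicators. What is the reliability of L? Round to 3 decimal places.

0.810

Var(N+L) = 2 + 2·0.32 = 2.640.
True-score variance = ρ_N + ρ_L + 2·0.32, so 0.8258 = (0.73 + ρ_L + 0.64) / 2.640.
ρ_L = 0.8258·2.640 − 0.73 − 0.64 = 0.810.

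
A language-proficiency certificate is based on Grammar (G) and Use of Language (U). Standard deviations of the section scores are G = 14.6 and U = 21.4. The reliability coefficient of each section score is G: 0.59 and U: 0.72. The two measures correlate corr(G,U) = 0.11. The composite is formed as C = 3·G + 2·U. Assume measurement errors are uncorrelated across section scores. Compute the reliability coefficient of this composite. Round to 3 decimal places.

Var(C) = 3²·14.6² + 2²·21.4² + 2·[6·14.6·21.4·0.11] = 3750.28 + 412.421 = 4162.7.
With uncorrelated errors the cross-covariances are all true-score covariance, so they carry over unchanged; only the diagonal terms shrink to ρᵢσᵢ².
True-score variance = [3²·14.6²·0.59 + 2²·21.4²·0.72] + 412.421 = 2450.8 + 412.421 = 2863.23.
Reliability = 2863.23 / 4162.7 = 0.688.

0.688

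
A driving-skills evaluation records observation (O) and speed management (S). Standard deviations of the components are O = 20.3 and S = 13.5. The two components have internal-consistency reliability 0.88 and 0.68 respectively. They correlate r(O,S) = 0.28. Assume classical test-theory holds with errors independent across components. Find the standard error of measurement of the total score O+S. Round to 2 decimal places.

10.38

Var(total) = 594.34 + 153.468 = 747.808.
True-score variance = 486.569 + 153.468 = 640.037, so reliability = 0.8559.
Error variance = 747.808 − 640.037 = 107.771; SEM = √107.771 = 10.38.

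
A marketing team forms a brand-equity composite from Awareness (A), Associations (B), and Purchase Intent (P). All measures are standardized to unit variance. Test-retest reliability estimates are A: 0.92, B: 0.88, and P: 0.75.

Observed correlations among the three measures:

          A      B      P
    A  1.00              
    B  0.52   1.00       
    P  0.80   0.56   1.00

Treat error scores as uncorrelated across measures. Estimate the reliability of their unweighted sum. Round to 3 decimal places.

0.933

Var(A+B+P) = 3 + 2·[0.52 + 0.80 + 0.56] = 3 + 3.76 = 6.76.
With uncorrelated errors the cross-covariances are all true-score covariance, so they carry over unchanged; only the diagonal terms shrink to ρᵢσᵢ².
True-score variance = [0.92 + 0.88 + 0.75] + 3.76 = 2.55 + 3.76 = 6.31.
Reliability = 6.31 / 6.76 = 0.933.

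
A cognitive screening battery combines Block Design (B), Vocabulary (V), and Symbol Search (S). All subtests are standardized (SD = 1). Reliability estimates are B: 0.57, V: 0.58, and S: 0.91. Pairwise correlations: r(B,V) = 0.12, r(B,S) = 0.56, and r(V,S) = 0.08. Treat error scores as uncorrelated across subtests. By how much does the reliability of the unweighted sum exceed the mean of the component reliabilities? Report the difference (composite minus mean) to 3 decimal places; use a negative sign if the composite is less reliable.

0.105

Var(sum) = 3 + 1.52 = 4.52; true-score variance = 2.06 + 1.52 = 3.58; composite reliability = 0.7920.
Mean component reliability = 0.6867.
Difference = 0.7920 − 0.6867 = 0.105.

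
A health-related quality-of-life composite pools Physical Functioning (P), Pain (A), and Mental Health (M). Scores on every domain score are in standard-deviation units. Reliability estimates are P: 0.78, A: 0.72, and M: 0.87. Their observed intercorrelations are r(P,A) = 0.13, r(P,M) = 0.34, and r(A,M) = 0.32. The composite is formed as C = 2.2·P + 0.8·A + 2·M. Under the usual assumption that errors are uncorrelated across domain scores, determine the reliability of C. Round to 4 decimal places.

0.8736

Var(C) = 2.2² + 0.8² + 2² + 2·[1.76·0.13 + 4.4·0.34 + 1.6·0.32] = 9.48 + 4.4736 = 13.9536.
Because errors are independent across components, Cov(Tᵢ,Tⱼ) = Cov(Xᵢ,Xⱼ); the off-diagonal part of the true-score variance is the same as above.
True-score variance = [2.2²·0.78 + 0.8²·0.72 + 2²·0.87] + 4.4736 = 7.716 + 4.4736 = 12.1896.
Reliability = 12.1896 / 13.9536 = 0.8736.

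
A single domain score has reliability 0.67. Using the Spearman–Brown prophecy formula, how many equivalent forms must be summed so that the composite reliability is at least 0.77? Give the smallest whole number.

k ≥ ρ*(1−ρ₁)/(ρ₁(1−ρ*)) = 0.77·0.33 / (0.67·0.23) = 1.649.
Smallest integer k = 2.

2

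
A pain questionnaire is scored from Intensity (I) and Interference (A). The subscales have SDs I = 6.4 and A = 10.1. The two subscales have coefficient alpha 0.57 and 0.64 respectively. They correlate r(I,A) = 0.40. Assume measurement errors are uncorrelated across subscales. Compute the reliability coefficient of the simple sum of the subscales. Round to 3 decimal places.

Var(I+A) = 6.4² + 10.1² + 2·[6.4·10.1·0.40] = 142.97 + 51.712 = 194.682.
With uncorrelated errors the cross-covariances are all true-score covariance, so they carry over unchanged; only the diagonal terms shrink to ρᵢσᵢ².
True-score variance = [6.4²·0.57 + 10.1²·0.64] + 51.712 = 88.6336 + 51.712 = 140.346.
Reliability = 140.346 / 194.682 = 0.721.

0.721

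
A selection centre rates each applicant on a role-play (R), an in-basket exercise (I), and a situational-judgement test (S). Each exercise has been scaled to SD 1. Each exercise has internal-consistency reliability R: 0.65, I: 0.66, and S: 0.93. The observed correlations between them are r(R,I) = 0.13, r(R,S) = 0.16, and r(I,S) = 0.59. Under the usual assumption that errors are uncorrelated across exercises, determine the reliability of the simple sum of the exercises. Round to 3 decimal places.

Var(R+I+S) = 3 + 2·[0.13 + 0.16 + 0.59] = 3 + 1.76 = 4.76.
With uncorrelated errors the cross-covariances are all true-score covariance, so they carry over unchanged; only the diagonal terms shrink to ρᵢσᵢ².
True-score variance = [0.65 + 0.66 + 0.93] + 1.76 = 2.24 + 1.76 = 4.
Reliability = 4 / 4.76 = 0.840.

0.840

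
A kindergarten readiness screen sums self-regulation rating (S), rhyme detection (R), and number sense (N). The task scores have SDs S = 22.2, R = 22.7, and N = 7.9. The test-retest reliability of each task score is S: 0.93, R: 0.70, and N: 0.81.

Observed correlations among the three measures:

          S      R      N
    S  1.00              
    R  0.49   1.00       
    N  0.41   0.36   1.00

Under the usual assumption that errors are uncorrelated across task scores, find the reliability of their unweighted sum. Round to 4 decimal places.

0.8906

Var(S+R+N) = 22.2² + 22.7² + 7.9² + 2·[22.2·22.7·0.49 + 22.2·7.9·0.41 + 22.7·7.9·0.36] = 1070.54 + 766.79 = 1837.33.
With uncorrelated errors the cross-covariances are all true-score covariance, so they carry over unchanged; only the diagonal terms shrink to ρᵢσᵢ².
True-score variance = [22.2²·0.93 + 22.7²·0.70 + 7.9²·0.81] + 766.79 = 869.596 + 766.79 = 1636.39.
Reliability = 1636.39 / 1837.33 = 0.8906.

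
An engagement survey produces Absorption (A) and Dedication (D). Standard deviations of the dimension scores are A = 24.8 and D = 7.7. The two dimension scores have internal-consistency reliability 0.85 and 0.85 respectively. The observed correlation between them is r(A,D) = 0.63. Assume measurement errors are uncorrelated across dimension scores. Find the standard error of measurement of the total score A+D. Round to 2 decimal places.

10.06

Var(total) = 674.33 + 240.61 = 914.94.
True-score variance = 573.181 + 240.61 = 813.79, so reliability = 0.8894.
Error variance = 914.94 − 813.79 = 101.149; SEM = √101.149 = 10.06.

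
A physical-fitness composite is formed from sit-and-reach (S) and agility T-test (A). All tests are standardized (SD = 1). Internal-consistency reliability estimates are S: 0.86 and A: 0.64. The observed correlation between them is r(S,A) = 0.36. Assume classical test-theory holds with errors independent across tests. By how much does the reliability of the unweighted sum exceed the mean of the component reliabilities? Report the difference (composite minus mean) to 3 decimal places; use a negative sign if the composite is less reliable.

0.066

Var(sum) = 2 + 0.72 = 2.72; true-score variance = 1.5 + 0.72 = 2.22; composite reliability = 0.8162.
Mean component reliability = 0.7500.
Difference = 0.8162 − 0.7500 = 0.066.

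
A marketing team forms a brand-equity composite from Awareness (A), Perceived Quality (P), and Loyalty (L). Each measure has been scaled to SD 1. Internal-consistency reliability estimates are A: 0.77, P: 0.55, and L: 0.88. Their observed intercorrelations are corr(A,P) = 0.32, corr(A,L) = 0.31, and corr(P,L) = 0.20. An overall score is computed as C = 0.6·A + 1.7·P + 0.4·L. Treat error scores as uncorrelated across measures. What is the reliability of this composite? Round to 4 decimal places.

Var(C) = 0.6² + 1.7² + 0.4² + 2·[1.02·0.32 + 0.24·0.31 + 0.68·0.20] = 3.41 + 1.0736 = 4.4836.
Because errors are independent across components, Cov(Tᵢ,Tⱼ) = Cov(Xᵢ,Xⱼ); the off-diagonal part of the true-score variance is the same as above.
True-score variance = [0.6²·0.77 + 1.7²·0.55 + 0.4²·0.88] + 1.0736 = 2.0075 + 1.0736 = 3.0811.
Reliability = 3.0811 / 4.4836 = 0.6872.

0.6872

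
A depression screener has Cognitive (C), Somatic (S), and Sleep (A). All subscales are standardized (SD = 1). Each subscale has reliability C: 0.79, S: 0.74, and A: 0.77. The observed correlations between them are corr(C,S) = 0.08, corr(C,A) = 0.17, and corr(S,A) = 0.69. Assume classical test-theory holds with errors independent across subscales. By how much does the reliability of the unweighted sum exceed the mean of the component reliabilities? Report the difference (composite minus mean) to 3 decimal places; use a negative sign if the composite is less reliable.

0.090

Var(sum) = 3 + 1.88 = 4.88; true-score variance = 2.3 + 1.88 = 4.18; composite reliability = 0.8566.
Mean component reliability = 0.7667.
Difference = 0.8566 − 0.7667 = 0.090.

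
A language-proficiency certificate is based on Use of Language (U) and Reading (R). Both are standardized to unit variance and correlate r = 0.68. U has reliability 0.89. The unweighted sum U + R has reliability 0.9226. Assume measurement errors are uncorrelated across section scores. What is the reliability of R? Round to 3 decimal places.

Var(U+R) = 2 + 2·0.68 = 3.360.
True-score variance = ρ_U + ρ_R + 2·0.68, so 0.9226 = (0.89 + ρ_R + 1.36) / 3.360.
ρ_R = 0.9226·3.360 − 0.89 − 1.36 = 0.850.

0.850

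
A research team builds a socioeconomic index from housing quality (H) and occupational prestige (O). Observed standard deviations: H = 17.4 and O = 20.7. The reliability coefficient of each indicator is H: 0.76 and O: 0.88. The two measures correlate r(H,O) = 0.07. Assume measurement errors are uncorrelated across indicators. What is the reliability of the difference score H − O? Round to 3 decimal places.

0.818

Var(H−O) = 17.4² + 20.7² − 2·17.4·20.7·0.07 = 731.25 − 50.4252 = 680.825.
With uncorrelated errors the cross-covariances are all true-score covariance, so they carry over unchanged; only the diagonal terms shrink to ρᵢσᵢ².
True-score variance = [17.4²·0.76 + 20.7²·0.88] − 50.4252 = 607.169 − 50.4252 = 556.744.
Reliability = 556.744 / 680.825 = 0.818.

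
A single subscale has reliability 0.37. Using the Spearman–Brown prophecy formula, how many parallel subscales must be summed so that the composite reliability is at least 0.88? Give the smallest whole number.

13

k ≥ ρ*(1−ρ₁)/(ρ₁(1−ρ*)) = 0.88·0.63 / (0.37·0.12) = 12.486.
Smallest integer k = 13.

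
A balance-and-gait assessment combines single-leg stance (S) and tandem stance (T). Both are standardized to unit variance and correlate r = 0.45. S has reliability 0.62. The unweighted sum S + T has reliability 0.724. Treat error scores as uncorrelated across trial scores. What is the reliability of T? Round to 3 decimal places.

Var(S+T) = 2 + 2·0.45 = 2.900.
True-score variance = ρ_S + ρ_T + 2·0.45, so 0.724 = (0.62 + ρ_T + 0.90) / 2.900.
ρ_T = 0.724·2.900 − 0.62 − 0.90 = 0.580.

0.580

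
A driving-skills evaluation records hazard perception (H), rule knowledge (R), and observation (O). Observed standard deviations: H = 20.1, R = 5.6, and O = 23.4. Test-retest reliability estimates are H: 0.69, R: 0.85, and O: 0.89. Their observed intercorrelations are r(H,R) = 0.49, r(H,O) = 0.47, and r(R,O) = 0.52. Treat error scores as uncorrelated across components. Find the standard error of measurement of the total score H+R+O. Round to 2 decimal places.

Var(total) = 982.93 + 688.71 = 1671.64.
True-score variance = 792.751 + 688.71 = 1481.46, so reliability = 0.8862.
Error variance = 1671.64 − 1481.46 = 190.179; SEM = √190.179 = 13.79.

13.79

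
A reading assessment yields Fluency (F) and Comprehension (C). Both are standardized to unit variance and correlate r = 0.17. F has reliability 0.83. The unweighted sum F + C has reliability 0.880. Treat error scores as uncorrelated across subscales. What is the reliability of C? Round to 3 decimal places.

Var(F+C) = 2 + 2·0.17 = 2.340.
True-score variance = ρ_F + ρ_C + 2·0.17, so 0.880 = (0.83 + ρ_C + 0.34) / 2.340.
ρ_C = 0.880·2.340 − 0.83 − 0.34 = 0.889.

0.889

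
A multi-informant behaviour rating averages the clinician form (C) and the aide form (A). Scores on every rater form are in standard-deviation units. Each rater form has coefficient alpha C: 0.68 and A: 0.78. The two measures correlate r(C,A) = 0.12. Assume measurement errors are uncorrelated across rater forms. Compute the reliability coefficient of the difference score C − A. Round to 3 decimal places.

Var(C−A) = 1 + 1 − 2·0.12 = 2 − 0.24 = 1.76.
Because errors are independent across components, Cov(Tᵢ,Tⱼ) = Cov(Xᵢ,Xⱼ); the off-diagonal part of the true-score variance is the same as above.
True-score variance = [0.68 + 0.78] − 0.24 = 1.46 − 0.24 = 1.22.
Reliability = 1.22 / 1.76 = 0.693.

0.693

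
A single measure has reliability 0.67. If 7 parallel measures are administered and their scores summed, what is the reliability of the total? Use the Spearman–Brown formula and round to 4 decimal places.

ρ_k = kρ / (1 + (k−1)ρ) = 7·0.67 / (1 + 6·0.67) = 4.690 / 5.020 = 0.9343.

0.9343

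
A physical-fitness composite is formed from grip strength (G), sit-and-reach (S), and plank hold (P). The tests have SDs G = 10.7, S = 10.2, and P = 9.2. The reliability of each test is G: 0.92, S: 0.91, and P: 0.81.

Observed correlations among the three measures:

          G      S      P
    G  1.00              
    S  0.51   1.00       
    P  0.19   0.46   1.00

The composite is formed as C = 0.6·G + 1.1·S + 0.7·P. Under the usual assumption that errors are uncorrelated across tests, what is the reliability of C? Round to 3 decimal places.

Var(C) = 0.6²·10.7² + 1.1²·10.2² + 0.7²·9.2² + 2·[0.66·10.7·10.2·0.51 + 0.42·10.7·9.2·0.19 + 0.77·10.2·9.2·0.46] = 208.578 + 155.66 = 364.239.
Because errors are independent across components, Cov(Tᵢ,Tⱼ) = Cov(Xᵢ,Xⱼ); the off-diagonal part of the true-score variance is the same as above.
True-score variance = [0.6²·10.7²·0.92 + 1.1²·10.2²·0.91 + 0.7²·9.2²·0.81] + 155.66 = 186.071 + 155.66 = 341.731.
Reliability = 341.731 / 364.239 = 0.938.

0.938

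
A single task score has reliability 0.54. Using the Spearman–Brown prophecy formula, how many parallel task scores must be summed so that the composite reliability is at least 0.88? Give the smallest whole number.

7

k ≥ ρ*(1−ρ₁)/(ρ₁(1−ρ*)) = 0.88·0.46 / (0.54·0.12) = 6.247.
Smallest integer k = 7.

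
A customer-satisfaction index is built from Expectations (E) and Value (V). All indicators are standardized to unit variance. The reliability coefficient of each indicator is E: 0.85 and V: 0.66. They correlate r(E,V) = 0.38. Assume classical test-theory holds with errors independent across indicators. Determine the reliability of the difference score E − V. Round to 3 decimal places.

Var(E−V) = 1 + 1 − 2·0.38 = 2 − 0.76 = 1.24.
Because errors are independent across components, Cov(Tᵢ,Tⱼ) = Cov(Xᵢ,Xⱼ); the off-diagonal part of the true-score variance is the same as above.
True-score variance = [0.85 + 0.66] − 0.76 = 1.51 − 0.76 = 0.75.
Reliability = 0.75 / 1.24 = 0.605.

0.605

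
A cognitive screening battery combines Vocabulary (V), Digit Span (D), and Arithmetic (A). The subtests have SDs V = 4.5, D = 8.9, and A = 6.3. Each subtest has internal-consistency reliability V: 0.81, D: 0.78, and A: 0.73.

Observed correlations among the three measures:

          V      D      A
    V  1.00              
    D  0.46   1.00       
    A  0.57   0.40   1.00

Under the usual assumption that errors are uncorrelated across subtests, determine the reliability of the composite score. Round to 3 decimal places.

Var(V+D+A) = 4.5² + 8.9² + 6.3² + 2·[4.5·8.9·0.46 + 4.5·6.3·0.57 + 8.9·6.3·0.40] = 139.15 + 114.021 = 253.171.
Because errors are independent across components, Cov(Tᵢ,Tⱼ) = Cov(Xᵢ,Xⱼ); the off-diagonal part of the true-score variance is the same as above.
True-score variance = [4.5²·0.81 + 8.9²·0.78 + 6.3²·0.73] + 114.021 = 107.16 + 114.021 = 221.181.
Reliability = 221.181 / 253.171 = 0.874.

0.874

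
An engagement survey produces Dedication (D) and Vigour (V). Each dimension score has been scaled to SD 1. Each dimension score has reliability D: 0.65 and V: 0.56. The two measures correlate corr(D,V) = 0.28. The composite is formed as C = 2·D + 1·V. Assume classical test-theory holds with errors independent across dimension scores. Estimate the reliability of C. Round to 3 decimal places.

Var(C) = 2² + 1 + 2·[2·0.28] = 5 + 1.12 = 6.12.
Under uncorrelated errors the observed covariances equal the true-score covariances, so only the own-variance terms attenuate.
True-score variance = [2²·0.65 + 0.56] + 1.12 = 3.16 + 1.12 = 4.28.
Reliability = 4.28 / 6.12 = 0.699.

0.699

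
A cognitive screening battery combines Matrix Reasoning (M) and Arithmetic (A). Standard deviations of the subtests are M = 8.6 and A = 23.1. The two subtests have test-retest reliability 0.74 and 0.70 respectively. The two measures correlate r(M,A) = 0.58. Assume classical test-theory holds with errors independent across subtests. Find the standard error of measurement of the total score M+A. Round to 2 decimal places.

13.39

Var(total) = 607.57 + 230.446 = 838.016.
True-score variance = 428.257 + 230.446 = 658.703, so reliability = 0.7860.
Error variance = 838.016 − 658.703 = 179.313; SEM = √179.313 = 13.39.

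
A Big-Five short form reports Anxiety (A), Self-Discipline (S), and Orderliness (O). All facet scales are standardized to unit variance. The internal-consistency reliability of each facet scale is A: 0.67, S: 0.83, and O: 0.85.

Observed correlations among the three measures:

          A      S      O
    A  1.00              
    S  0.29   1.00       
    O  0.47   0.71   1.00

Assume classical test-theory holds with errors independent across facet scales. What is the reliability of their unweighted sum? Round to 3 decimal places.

Var(A+S+O) = 3 + 2·[0.29 + 0.47 + 0.71] = 3 + 2.94 = 5.94.
Because errors are independent across components, Cov(Tᵢ,Tⱼ) = Cov(Xᵢ,Xⱼ); the off-diagonal part of the true-score variance is the same as above.
True-score variance = [0.67 + 0.83 + 0.85] + 2.94 = 2.35 + 2.94 = 5.29.
Reliability = 5.29 / 5.94 = 0.891.

0.891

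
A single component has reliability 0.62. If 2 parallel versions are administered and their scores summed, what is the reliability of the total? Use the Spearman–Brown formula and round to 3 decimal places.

0.765

ρ_k = kρ / (1 + (k−1)ρ) = 2·0.62 / (1 + 1·0.62) = 1.240 / 1.620 = 0.765.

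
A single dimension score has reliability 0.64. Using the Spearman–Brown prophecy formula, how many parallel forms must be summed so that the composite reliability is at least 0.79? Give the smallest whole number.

3

k ≥ ρ*(1−ρ₁)/(ρ₁(1−ρ*)) = 0.79·0.36 / (0.64·0.21) = 2.116.
Smallest integer k = 3.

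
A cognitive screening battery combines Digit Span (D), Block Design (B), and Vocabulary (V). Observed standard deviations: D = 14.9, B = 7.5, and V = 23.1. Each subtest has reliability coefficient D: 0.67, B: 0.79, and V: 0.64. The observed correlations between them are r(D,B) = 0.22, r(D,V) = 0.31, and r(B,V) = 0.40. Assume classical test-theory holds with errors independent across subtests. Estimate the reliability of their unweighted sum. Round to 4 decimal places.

Var(D+B+V) = 14.9² + 7.5² + 23.1² + 2·[14.9·7.5·0.22 + 14.9·23.1·0.31 + 7.5·23.1·0.40] = 811.87 + 401.168 = 1213.04.
With uncorrelated errors the cross-covariances are all true-score covariance, so they carry over unchanged; only the diagonal terms shrink to ρᵢσᵢ².
True-score variance = [14.9²·0.67 + 7.5²·0.79 + 23.1²·0.64] + 401.168 = 534.695 + 401.168 = 935.862.
Reliability = 935.862 / 1213.04 = 0.7715.

0.7715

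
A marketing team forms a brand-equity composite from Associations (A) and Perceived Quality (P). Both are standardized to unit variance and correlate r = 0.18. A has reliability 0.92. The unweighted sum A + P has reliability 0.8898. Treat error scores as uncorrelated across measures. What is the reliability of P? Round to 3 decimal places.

Var(A+P) = 2 + 2·0.18 = 2.360.
True-score variance = ρ_A + ρ_P + 2·0.18, so 0.8898 = (0.92 + ρ_P + 0.36) / 2.360.
ρ_P = 0.8898·2.360 − 0.92 − 0.36 = 0.820.

0.820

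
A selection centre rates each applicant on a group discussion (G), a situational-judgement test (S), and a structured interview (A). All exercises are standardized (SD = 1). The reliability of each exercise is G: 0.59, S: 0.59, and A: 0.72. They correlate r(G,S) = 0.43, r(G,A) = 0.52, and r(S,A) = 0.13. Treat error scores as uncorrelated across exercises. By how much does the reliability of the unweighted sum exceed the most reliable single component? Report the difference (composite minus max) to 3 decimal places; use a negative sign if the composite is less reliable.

0.067

Var(sum) = 3 + 2.16 = 5.16; true-score variance = 1.9 + 2.16 = 4.06; composite reliability = 0.7868.
Max component reliability = 0.7200.
Difference = 0.7868 − 0.7200 = 0.067.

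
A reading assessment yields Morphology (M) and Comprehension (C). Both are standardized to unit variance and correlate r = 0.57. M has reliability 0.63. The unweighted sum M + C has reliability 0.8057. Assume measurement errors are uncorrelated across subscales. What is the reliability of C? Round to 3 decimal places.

Var(M+C) = 2 + 2·0.57 = 3.140.
True-score variance = ρ_M + ρ_C + 2·0.57, so 0.8057 = (0.63 + ρ_C + 1.14) / 3.140.
ρ_C = 0.8057·3.140 − 0.63 − 1.14 = 0.760.

0.760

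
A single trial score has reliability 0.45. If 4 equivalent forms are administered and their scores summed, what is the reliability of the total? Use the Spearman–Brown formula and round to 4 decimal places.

0.7660

ρ_k = kρ / (1 + (k−1)ρ) = 4·0.45 / (1 + 3·0.45) = 1.800 / 2.350 = 0.7660.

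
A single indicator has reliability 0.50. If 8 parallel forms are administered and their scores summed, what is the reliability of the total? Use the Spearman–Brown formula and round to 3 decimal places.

ρ_k = kρ / (1 + (k−1)ρ) = 8·0.50 / (1 + 7·0.50) = 4.000 / 4.500 = 0.889.

0.889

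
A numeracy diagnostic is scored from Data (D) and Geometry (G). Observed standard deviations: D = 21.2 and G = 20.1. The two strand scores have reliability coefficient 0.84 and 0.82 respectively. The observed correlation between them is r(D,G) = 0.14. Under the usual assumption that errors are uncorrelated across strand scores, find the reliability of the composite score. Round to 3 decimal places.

Var(D+G) = 21.2² + 20.1² + 2·[21.2·20.1·0.14] = 853.45 + 119.314 = 972.764.
Under uncorrelated errors the observed covariances equal the true-score covariances, so only the own-variance terms attenuate.
True-score variance = [21.2²·0.84 + 20.1²·0.82] + 119.314 = 708.818 + 119.314 = 828.131.
Reliability = 828.131 / 972.764 = 0.851.

0.851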